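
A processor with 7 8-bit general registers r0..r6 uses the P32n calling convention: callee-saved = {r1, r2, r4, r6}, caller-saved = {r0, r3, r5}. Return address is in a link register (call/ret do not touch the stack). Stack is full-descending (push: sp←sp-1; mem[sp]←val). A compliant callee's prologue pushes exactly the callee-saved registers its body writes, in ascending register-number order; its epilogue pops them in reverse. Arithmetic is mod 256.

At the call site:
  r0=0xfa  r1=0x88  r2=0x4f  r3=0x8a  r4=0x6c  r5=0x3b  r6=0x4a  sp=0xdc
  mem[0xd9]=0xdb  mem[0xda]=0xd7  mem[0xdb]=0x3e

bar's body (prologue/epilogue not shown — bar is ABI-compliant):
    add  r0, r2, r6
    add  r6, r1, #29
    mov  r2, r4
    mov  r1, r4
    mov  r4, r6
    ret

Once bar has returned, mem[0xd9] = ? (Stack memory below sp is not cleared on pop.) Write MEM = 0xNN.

MEM = 0x6c

prologue: push r1 → mem[0xdb]=0x88, sp=0xdb
prologue: push r2 → mem[0xda]=0x4f, sp=0xda
prologue: push r4 → mem[0xd9]=0x6c, sp=0xd9
prologue: push r6 → mem[0xd8]=0x4a, sp=0xd8
body[0] add  r0, r2, r6 → r0=0x99
body[1] add  r6, r1, #29 → r6=0xa5
body[2] mov  r2, r4 → r2=0x6c
body[3] mov  r1, r4 → r1=0x6c
body[4] mov  r4, r6 → r4=0xa5
epilogue: pop r6=0x4a, sp=0xd9
epilogue: pop r4=0x6c, sp=0xda
epilogue: pop r2=0x4f, sp=0xdb
epilogue: pop r1=0x88, sp=0xdc
prologue pushed ['r1', 'r2', 'r4', 'r6'] at ['0xdb', '0xda', '0xd9', '0xd8']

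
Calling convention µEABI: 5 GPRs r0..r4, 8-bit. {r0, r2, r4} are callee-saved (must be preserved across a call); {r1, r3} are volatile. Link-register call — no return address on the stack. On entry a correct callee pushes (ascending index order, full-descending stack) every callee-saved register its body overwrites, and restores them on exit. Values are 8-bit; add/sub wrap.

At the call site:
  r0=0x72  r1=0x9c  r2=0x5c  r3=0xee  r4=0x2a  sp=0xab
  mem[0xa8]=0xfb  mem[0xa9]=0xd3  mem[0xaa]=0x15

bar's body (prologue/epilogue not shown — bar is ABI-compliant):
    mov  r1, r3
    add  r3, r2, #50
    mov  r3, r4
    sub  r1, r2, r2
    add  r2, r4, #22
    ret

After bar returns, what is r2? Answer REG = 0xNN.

prologue: push r2 -> mem[0xaa]=0x5c, sp=0xaa
body[0] mov  r1, r3 -> r1=0xee
body[1] add  r3, r2, #50 -> r3=0x8e
body[2] mov  r3, r4 -> r3=0x2a
body[3] sub  r1, r2, r2 -> r1=0x00
body[4] add  r2, r4, #22 -> r2=0x40
epilogue: pop r2=0x5c, sp=0xab
r2 is callee-saved -> restored

REG = 0x5c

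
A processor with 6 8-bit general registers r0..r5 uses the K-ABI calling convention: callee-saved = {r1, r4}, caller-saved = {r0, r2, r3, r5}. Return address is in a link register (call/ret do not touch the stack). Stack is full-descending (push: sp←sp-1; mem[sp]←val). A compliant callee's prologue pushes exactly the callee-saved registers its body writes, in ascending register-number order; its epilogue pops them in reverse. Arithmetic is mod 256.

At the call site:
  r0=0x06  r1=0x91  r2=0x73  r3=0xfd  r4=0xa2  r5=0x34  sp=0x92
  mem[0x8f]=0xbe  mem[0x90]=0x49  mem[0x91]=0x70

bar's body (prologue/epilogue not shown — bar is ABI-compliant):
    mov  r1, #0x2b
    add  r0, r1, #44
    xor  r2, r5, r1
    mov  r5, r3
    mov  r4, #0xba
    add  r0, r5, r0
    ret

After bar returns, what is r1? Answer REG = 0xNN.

REG = 0x91

prologue: push r1 -> mem[0x91]=0x91, sp=0x91
prologue: push r4 -> mem[0x90]=0xa2, sp=0x90
body[0] mov  r1, #0x2b -> r1=0x2b
body[1] add  r0, r1, #44 -> r0=0x57
body[2] xor  r2, r5, r1 -> r2=0x1f
body[3] mov  r5, r3 -> r5=0xfd
body[4] mov  r4, #0xba -> r4=0xba
body[5] add  r0, r5, r0 -> r0=0x54
epilogue: pop r4=0xa2, sp=0x91
epilogue: pop r1=0x91, sp=0x92
r1 is callee-saved -> restored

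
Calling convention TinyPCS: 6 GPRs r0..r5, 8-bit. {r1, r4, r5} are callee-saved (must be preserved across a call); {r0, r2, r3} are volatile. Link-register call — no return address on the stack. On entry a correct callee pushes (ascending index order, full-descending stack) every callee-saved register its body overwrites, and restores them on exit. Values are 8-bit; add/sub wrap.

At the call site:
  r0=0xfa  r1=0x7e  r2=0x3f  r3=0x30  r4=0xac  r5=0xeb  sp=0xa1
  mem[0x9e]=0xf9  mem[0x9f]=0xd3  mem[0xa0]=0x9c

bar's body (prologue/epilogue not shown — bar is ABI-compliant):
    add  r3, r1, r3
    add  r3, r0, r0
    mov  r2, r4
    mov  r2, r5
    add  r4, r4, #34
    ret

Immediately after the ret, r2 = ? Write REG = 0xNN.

REG = 0xeb

prologue: push r4 → mem[0xa0]=0xac, sp=0xa0
body[0] add  r3, r1, r3 → r3=0xae
body[1] add  r3, r0, r0 → r3=0xf4
body[2] mov  r2, r4 → r2=0xac
body[3] mov  r2, r5 → r2=0xeb
body[4] add  r4, r4, #34 → r4=0xce
epilogue: pop r4=0xac, sp=0xa1
r2 is caller-saved → body value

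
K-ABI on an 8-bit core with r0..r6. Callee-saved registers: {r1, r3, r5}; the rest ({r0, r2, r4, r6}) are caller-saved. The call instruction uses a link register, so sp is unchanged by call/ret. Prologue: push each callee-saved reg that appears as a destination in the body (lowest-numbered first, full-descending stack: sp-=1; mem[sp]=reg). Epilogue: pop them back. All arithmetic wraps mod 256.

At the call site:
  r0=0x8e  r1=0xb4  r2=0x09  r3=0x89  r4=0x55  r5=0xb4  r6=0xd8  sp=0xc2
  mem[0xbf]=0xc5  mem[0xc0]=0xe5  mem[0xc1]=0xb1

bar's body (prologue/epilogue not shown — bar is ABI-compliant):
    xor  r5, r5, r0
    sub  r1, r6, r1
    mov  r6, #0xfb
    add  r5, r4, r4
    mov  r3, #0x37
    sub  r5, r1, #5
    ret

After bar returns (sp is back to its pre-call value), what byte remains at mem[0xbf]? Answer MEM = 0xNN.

prologue: push r1 -> mem[0xc1]=0xb4, sp=0xc1
prologue: push r3 -> mem[0xc0]=0x89, sp=0xc0
prologue: push r5 -> mem[0xbf]=0xb4, sp=0xbf
body[0] xor  r5, r5, r0 -> r5=0x3a
body[1] sub  r1, r6, r1 -> r1=0x24
body[2] mov  r6, #0xfb -> r6=0xfb
body[3] add  r5, r4, r4 -> r5=0xaa
body[4] mov  r3, #0x37 -> r3=0x37
body[5] sub  r5, r1, #5 -> r5=0x1f
epilogue: pop r5=0xb4, sp=0xc0
epilogue: pop r3=0x89, sp=0xc1
epilogue: pop r1=0xb4, sp=0xc2
prologue pushed ['r1', 'r3', 'r5'] at ['0xc1', '0xc0', '0xbf']

MEM = 0xb4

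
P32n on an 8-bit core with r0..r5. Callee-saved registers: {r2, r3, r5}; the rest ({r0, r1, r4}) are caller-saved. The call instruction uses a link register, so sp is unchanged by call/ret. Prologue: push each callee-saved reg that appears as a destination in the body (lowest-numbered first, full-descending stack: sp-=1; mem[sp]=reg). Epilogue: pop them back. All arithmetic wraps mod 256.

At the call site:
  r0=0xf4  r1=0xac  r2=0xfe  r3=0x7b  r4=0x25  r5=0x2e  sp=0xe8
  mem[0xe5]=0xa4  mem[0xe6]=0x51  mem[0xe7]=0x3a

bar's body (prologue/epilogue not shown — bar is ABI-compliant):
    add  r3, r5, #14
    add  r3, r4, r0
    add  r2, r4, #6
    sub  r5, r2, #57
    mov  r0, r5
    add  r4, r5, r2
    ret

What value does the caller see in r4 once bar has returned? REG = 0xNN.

prologue: push r2 -> mem[0xe7]=0xfe, sp=0xe7
prologue: push r3 -> mem[0xe6]=0x7b, sp=0xe6
prologue: push r5 -> mem[0xe5]=0x2e, sp=0xe5
body[0] add  r3, r5, #14 -> r3=0x3c
body[1] add  r3, r4, r0 -> r3=0x19
body[2] add  r2, r4, #6 -> r2=0x2b
body[3] sub  r5, r2, #57 -> r5=0xf2
body[4] mov  r0, r5 -> r0=0xf2
body[5] add  r4, r5, r2 -> r4=0x1d
epilogue: pop r5=0x2e, sp=0xe6
epilogue: pop r3=0x7b, sp=0xe7
epilogue: pop r2=0xfe, sp=0xe8
r4 is caller-saved -> body value

REG = 0x1d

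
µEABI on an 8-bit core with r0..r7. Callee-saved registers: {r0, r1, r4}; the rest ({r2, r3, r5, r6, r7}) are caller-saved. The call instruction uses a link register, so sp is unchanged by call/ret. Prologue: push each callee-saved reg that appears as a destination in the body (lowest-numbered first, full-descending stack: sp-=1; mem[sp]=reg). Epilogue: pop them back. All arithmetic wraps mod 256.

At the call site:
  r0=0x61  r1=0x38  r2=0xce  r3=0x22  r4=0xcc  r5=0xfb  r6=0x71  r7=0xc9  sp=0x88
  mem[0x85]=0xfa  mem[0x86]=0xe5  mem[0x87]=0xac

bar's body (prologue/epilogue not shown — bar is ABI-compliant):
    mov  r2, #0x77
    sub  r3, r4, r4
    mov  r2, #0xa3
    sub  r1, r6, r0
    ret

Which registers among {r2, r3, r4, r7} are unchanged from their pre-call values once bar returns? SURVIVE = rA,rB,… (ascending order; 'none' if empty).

SURVIVE = r4,r7

prologue: push r1 -> mem[0x87]=0x38, sp=0x87
body[0] mov  r2, #0x77 -> r2=0x77
body[1] sub  r3, r4, r4 -> r3=0x00
body[2] mov  r2, #0xa3 -> r2=0xa3
body[3] sub  r1, r6, r0 -> r1=0x10
epilogue: pop r1=0x38, sp=0x88
r2: caller-saved, written=True
r3: caller-saved, written=True
r4: callee-saved, written=False
r7: caller-saved, written=False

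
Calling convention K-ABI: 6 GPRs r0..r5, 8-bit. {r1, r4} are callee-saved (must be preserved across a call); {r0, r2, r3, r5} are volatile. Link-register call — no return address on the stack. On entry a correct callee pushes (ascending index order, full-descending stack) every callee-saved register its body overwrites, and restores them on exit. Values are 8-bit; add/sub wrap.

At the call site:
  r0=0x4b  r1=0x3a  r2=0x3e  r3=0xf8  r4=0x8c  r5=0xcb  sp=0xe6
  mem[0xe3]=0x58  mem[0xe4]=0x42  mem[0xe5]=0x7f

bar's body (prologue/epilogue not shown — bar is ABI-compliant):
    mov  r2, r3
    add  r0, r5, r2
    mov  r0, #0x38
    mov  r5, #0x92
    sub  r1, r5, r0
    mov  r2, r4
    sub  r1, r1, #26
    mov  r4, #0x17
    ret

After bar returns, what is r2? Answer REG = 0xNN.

REG = 0x8c

prologue: push r1 → mem[0xe5]=0x3a, sp=0xe5
prologue: push r4 → mem[0xe4]=0x8c, sp=0xe4
body[0] mov  r2, r3 → r2=0xf8
body[1] add  r0, r5, r2 → r0=0xc3
body[2] mov  r0, #0x38 → r0=0x38
body[3] mov  r5, #0x92 → r5=0x92
body[4] sub  r1, r5, r0 → r1=0x5a
body[5] mov  r2, r4 → r2=0x8c
body[6] sub  r1, r1, #26 → r1=0x40
body[7] mov  r4, #0x17 → r4=0x17
epilogue: pop r4=0x8c, sp=0xe5
epilogue: pop r1=0x3a, sp=0xe6
r2 is caller-saved → body value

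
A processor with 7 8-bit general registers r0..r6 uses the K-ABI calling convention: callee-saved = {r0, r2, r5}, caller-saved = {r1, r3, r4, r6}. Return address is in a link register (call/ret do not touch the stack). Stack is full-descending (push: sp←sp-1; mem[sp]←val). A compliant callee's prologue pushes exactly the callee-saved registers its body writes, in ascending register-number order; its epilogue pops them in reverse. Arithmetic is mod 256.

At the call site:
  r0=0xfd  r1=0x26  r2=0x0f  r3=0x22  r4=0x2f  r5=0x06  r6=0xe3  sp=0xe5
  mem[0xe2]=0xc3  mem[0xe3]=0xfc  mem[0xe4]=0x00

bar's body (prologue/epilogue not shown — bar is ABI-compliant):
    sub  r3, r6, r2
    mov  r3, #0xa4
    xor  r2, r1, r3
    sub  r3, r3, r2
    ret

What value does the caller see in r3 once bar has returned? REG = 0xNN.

REG = 0x22

prologue: push r2 → mem[0xe4]=0x0f, sp=0xe4
body[0] sub  r3, r6, r2 → r3=0xd4
body[1] mov  r3, #0xa4 → r3=0xa4
body[2] xor  r2, r1, r3 → r2=0x82
body[3] sub  r3, r3, r2 → r3=0x22
epilogue: pop r2=0x0f, sp=0xe5
r3 is caller-saved → body value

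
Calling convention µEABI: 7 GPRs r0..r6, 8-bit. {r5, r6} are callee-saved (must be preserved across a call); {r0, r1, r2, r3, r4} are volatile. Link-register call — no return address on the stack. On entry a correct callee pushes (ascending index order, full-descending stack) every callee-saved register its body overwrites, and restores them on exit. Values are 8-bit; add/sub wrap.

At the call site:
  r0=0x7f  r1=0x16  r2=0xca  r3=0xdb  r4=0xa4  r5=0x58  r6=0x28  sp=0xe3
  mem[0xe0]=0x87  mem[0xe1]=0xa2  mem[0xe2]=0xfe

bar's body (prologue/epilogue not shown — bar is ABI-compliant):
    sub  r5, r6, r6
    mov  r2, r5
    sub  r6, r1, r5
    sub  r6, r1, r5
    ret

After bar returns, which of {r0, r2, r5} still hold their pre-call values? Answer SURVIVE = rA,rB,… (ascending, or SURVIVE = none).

prologue: push r5 -> mem[0xe2]=0x58, sp=0xe2
prologue: push r6 -> mem[0xe1]=0x28, sp=0xe1
body[0] sub  r5, r6, r6 -> r5=0x00
body[1] mov  r2, r5 -> r2=0x00
body[2] sub  r6, r1, r5 -> r6=0x16
body[3] sub  r6, r1, r5 -> r6=0x16
epilogue: pop r6=0x28, sp=0xe2
epilogue: pop r5=0x58, sp=0xe3
r0: caller-saved, written=False
r2: caller-saved, written=True
r5: callee-saved, written=True

SURVIVE = r0,r5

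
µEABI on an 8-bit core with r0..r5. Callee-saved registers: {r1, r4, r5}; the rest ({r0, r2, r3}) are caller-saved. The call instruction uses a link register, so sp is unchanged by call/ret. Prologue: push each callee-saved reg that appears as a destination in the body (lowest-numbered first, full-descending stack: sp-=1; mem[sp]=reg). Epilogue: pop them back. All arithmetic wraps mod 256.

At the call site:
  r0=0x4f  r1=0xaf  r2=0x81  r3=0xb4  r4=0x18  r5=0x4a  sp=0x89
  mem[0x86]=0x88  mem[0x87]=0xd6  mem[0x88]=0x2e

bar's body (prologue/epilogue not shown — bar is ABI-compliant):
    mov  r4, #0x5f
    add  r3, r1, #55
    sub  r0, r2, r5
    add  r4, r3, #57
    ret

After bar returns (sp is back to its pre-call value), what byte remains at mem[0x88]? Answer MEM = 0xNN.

prologue: push r4 -> mem[0x88]=0x18, sp=0x88
body[0] mov  r4, #0x5f -> r4=0x5f
body[1] add  r3, r1, #55 -> r3=0xe6
body[2] sub  r0, r2, r5 -> r0=0x37
body[3] add  r4, r3, #57 -> r4=0x1f
epilogue: pop r4=0x18, sp=0x89
prologue pushed ['r4'] at ['0x88']

MEM = 0x18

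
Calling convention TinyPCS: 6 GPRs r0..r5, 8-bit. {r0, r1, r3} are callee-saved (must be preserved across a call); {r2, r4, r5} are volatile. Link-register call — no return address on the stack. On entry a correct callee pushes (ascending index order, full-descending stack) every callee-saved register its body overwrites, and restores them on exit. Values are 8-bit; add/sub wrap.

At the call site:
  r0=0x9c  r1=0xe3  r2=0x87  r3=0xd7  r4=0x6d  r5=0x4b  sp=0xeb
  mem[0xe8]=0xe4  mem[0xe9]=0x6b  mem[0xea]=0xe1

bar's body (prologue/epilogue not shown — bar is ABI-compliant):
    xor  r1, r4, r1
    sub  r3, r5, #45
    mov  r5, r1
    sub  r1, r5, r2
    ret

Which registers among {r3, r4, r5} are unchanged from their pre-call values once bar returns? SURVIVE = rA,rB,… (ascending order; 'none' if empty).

SURVIVE = r3,r4

prologue: push r1 → mem[0xea]=0xe3, sp=0xea
prologue: push r3 → mem[0xe9]=0xd7, sp=0xe9
body[0] xor  r1, r4, r1 → r1=0x8e
body[1] sub  r3, r5, #45 → r3=0x1e
body[2] mov  r5, r1 → r5=0x8e
body[3] sub  r1, r5, r2 → r1=0x07
epilogue: pop r3=0xd7, sp=0xea
epilogue: pop r1=0xe3, sp=0xeb
r3: callee-saved, written=True
r4: caller-saved, written=False
r5: caller-saved, written=True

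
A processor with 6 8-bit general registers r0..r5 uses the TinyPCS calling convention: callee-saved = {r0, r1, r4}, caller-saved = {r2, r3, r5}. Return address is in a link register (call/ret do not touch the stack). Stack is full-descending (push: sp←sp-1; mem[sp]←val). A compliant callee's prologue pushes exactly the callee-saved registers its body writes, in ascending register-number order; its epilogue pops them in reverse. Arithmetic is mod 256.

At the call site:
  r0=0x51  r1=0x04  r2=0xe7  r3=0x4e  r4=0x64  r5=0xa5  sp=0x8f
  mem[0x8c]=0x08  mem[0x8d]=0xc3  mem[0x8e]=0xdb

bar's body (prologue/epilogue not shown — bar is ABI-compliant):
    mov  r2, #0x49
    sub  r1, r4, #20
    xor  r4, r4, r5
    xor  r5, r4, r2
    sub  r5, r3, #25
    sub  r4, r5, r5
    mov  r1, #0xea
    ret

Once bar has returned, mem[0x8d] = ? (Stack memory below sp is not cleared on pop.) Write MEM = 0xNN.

MEM = 0x64

prologue: push r1 → mem[0x8e]=0x04, sp=0x8e
prologue: push r4 → mem[0x8d]=0x64, sp=0x8d
body[0] mov  r2, #0x49 → r2=0x49
body[1] sub  r1, r4, #20 → r1=0x50
body[2] xor  r4, r4, r5 → r4=0xc1
body[3] xor  r5, r4, r2 → r5=0x88
body[4] sub  r5, r3, #25 → r5=0x35
body[5] sub  r4, r5, r5 → r4=0x00
body[6] mov  r1, #0xea → r1=0xea
epilogue: pop r4=0x64, sp=0x8e
epilogue: pop r1=0x04, sp=0x8f
prologue pushed ['r1', 'r4'] at ['0x8e', '0x8d']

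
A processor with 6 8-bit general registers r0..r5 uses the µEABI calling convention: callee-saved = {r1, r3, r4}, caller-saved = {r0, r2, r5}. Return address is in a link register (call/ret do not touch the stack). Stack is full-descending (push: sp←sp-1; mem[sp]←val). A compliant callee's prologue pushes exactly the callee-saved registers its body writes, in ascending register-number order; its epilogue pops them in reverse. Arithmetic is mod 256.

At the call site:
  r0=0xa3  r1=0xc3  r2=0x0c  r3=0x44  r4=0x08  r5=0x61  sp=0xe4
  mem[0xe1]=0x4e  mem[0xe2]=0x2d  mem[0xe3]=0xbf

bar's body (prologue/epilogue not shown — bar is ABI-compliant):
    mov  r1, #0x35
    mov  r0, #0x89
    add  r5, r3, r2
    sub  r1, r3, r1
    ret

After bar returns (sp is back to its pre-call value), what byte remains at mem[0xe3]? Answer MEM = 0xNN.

MEM = 0xc3

prologue: push r1 → mem[0xe3]=0xc3, sp=0xe3
body[0] mov  r1, #0x35 → r1=0x35
body[1] mov  r0, #0x89 → r0=0x89
body[2] add  r5, r3, r2 → r5=0x50
body[3] sub  r1, r3, r1 → r1=0x0f
epilogue: pop r1=0xc3, sp=0xe4
prologue pushed ['r1'] at ['0xe3']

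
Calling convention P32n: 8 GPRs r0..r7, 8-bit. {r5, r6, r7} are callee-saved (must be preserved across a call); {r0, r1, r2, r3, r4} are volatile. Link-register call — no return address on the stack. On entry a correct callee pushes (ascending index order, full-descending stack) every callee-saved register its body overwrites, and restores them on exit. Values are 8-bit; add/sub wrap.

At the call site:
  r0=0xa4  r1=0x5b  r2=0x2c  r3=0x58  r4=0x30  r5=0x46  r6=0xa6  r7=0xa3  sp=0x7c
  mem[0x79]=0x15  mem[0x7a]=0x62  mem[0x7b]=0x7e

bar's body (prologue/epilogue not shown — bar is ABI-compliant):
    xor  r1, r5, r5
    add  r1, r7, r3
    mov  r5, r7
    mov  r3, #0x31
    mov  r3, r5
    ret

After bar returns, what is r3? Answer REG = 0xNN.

prologue: push r5 → mem[0x7b]=0x46, sp=0x7b
body[0] xor  r1, r5, r5 → r1=0x00
body[1] add  r1, r7, r3 → r1=0xfb
body[2] mov  r5, r7 → r5=0xa3
body[3] mov  r3, #0x31 → r3=0x31
body[4] mov  r3, r5 → r3=0xa3
epilogue: pop r5=0x46, sp=0x7c
r3 is caller-saved → body value

REG = 0xa3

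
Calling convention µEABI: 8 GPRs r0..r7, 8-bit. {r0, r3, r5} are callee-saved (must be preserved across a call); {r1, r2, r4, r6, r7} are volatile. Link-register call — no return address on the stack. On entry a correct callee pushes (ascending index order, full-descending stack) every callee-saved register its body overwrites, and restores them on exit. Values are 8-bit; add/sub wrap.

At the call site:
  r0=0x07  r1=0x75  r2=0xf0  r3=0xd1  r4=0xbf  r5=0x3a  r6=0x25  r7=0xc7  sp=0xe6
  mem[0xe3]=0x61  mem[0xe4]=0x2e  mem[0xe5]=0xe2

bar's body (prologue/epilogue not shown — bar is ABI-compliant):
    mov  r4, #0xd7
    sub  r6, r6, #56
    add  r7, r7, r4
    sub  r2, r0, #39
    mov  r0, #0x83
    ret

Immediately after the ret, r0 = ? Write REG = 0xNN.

prologue: push r0 -> mem[0xe5]=0x07, sp=0xe5
body[0] mov  r4, #0xd7 -> r4=0xd7
body[1] sub  r6, r6, #56 -> r6=0xed
body[2] add  r7, r7, r4 -> r7=0x9e
body[3] sub  r2, r0, #39 -> r2=0xe0
body[4] mov  r0, #0x83 -> r0=0x83
epilogue: pop r0=0x07, sp=0xe6
r0 is callee-saved -> restored

REG = 0x07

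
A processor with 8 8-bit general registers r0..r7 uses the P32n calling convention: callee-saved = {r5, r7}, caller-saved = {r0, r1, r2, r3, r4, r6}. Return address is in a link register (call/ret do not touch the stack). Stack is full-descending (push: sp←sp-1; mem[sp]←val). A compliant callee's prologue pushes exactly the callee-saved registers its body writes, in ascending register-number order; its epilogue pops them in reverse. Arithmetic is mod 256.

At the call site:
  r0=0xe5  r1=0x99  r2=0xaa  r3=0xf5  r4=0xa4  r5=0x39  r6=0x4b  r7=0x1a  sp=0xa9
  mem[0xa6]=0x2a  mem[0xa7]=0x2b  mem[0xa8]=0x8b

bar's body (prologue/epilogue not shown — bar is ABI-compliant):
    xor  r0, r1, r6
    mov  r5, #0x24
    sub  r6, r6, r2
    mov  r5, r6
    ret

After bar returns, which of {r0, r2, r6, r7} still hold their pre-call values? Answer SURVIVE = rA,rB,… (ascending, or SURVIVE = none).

prologue: push r5 → mem[0xa8]=0x39, sp=0xa8
body[0] xor  r0, r1, r6 → r0=0xd2
body[1] mov  r5, #0x24 → r5=0x24
body[2] sub  r6, r6, r2 → r6=0xa1
body[3] mov  r5, r6 → r5=0xa1
epilogue: pop r5=0x39, sp=0xa9
r0: caller-saved, written=True
r2: caller-saved, written=False
r6: caller-saved, written=True
r7: callee-saved, written=False

SURVIVE = r2,r7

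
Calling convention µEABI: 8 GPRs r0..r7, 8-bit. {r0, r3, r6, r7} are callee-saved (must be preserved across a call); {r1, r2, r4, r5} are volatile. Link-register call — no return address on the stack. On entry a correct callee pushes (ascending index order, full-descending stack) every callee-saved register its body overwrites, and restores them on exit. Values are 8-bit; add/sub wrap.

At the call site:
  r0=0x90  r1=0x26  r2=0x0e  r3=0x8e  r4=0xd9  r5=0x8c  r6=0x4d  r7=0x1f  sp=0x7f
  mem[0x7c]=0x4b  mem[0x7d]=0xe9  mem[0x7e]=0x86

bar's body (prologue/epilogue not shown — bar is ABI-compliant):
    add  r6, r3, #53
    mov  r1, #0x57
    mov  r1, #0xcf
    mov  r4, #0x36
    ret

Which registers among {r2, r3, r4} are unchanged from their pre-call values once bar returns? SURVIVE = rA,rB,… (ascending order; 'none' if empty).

prologue: push r6 -> mem[0x7e]=0x4d, sp=0x7e
body[0] add  r6, r3, #53 -> r6=0xc3
body[1] mov  r1, #0x57 -> r1=0x57
body[2] mov  r1, #0xcf -> r1=0xcf
body[3] mov  r4, #0x36 -> r4=0x36
epilogue: pop r6=0x4d, sp=0x7f
r2: caller-saved, written=False
r3: callee-saved, written=False
r4: caller-saved, written=True

SURVIVE = r2,r3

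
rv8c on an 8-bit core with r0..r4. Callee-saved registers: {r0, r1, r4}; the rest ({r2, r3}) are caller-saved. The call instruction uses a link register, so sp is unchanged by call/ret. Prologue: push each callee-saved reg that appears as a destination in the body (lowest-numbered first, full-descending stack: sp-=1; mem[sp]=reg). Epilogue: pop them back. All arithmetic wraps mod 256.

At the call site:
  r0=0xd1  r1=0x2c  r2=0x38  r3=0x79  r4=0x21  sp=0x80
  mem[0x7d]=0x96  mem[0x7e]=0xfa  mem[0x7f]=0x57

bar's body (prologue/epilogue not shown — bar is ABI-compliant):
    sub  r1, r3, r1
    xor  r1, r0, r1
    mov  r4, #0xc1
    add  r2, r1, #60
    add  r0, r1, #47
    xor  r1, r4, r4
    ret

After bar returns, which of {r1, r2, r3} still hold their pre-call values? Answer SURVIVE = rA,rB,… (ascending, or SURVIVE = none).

SURVIVE = r1,r3

prologue: push r0 -> mem[0x7f]=0xd1, sp=0x7f
prologue: push r1 -> mem[0x7e]=0x2c, sp=0x7e
prologue: push r4 -> mem[0x7d]=0x21, sp=0x7d
body[0] sub  r1, r3, r1 -> r1=0x4d
body[1] xor  r1, r0, r1 -> r1=0x9c
body[2] mov  r4, #0xc1 -> r4=0xc1
body[3] add  r2, r1, #60 -> r2=0xd8
body[4] add  r0, r1, #47 -> r0=0xcb
body[5] xor  r1, r4, r4 -> r1=0x00
epilogue: pop r4=0x21, sp=0x7e
epilogue: pop r1=0x2c, sp=0x7f
epilogue: pop r0=0xd1, sp=0x80
r1: callee-saved, written=True
r2: caller-saved, written=True
r3: caller-saved, written=False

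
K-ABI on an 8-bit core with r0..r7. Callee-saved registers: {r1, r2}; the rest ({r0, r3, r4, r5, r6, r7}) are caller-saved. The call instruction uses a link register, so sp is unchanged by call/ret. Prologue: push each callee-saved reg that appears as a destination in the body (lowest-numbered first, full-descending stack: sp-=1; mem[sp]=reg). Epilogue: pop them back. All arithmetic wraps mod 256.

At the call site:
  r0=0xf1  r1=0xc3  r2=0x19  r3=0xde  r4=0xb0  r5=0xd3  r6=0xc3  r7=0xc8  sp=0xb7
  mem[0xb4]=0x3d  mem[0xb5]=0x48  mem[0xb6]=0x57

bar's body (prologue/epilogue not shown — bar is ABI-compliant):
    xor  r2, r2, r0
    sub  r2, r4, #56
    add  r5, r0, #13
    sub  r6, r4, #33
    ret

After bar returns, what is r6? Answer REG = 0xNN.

prologue: push r2 → mem[0xb6]=0x19, sp=0xb6
body[0] xor  r2, r2, r0 → r2=0xe8
body[1] sub  r2, r4, #56 → r2=0x78
body[2] add  r5, r0, #13 → r5=0xfe
body[3] sub  r6, r4, #33 → r6=0x8f
epilogue: pop r2=0x19, sp=0xb7
r6 is caller-saved → body value

REG = 0x8f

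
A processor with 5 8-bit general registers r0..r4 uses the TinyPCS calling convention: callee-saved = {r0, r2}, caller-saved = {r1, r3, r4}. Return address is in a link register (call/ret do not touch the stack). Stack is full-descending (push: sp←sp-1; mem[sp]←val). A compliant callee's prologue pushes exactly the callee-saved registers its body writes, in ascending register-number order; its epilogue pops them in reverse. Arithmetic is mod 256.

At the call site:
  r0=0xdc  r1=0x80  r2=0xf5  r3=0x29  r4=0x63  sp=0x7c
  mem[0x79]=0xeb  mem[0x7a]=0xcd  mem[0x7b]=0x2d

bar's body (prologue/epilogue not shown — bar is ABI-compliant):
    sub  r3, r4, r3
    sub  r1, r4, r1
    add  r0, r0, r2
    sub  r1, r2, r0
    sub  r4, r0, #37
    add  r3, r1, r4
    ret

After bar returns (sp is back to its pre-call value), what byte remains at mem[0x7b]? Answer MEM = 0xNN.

MEM = 0xdc

prologue: push r0 -> mem[0x7b]=0xdc, sp=0x7b
body[0] sub  r3, r4, r3 -> r3=0x3a
body[1] sub  r1, r4, r1 -> r1=0xe3
body[2] add  r0, r0, r2 -> r0=0xd1
body[3] sub  r1, r2, r0 -> r1=0x24
body[4] sub  r4, r0, #37 -> r4=0xac
body[5] add  r3, r1, r4 -> r3=0xd0
epilogue: pop r0=0xdc, sp=0x7c
prologue pushed ['r0'] at ['0x7b']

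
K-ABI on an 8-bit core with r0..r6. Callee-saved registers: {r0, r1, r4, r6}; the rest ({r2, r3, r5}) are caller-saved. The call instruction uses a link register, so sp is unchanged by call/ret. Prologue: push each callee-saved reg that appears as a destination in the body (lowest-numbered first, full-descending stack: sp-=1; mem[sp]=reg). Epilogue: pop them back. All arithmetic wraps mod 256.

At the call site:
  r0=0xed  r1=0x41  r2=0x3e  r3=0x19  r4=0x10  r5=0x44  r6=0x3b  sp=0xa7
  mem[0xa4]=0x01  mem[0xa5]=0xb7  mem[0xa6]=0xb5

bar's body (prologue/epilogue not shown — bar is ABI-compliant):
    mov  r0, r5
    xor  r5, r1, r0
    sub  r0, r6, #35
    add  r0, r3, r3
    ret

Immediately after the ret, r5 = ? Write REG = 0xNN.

REG = 0x05

prologue: push r0 → mem[0xa6]=0xed, sp=0xa6
body[0] mov  r0, r5 → r0=0x44
body[1] xor  r5, r1, r0 → r5=0x05
body[2] sub  r0, r6, #35 → r0=0x18
body[3] add  r0, r3, r3 → r0=0x32
epilogue: pop r0=0xed, sp=0xa7
r5 is caller-saved → body value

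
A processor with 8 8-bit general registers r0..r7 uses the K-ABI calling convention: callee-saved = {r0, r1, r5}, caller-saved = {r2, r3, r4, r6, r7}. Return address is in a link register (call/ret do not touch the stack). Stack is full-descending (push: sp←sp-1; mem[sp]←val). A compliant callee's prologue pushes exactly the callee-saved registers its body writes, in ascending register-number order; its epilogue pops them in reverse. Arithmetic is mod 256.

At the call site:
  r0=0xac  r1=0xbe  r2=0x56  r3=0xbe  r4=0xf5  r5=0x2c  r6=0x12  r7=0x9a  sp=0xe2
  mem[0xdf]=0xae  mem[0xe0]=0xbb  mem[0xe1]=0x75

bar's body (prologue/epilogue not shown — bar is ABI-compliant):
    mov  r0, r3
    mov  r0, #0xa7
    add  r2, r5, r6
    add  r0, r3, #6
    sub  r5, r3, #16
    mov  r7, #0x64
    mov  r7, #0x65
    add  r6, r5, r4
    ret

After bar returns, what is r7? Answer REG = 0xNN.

REG = 0x65

prologue: push r0 -> mem[0xe1]=0xac, sp=0xe1
prologue: push r5 -> mem[0xe0]=0x2c, sp=0xe0
body[0] mov  r0, r3 -> r0=0xbe
body[1] mov  r0, #0xa7 -> r0=0xa7
body[2] add  r2, r5, r6 -> r2=0x3e
body[3] add  r0, r3, #6 -> r0=0xc4
body[4] sub  r5, r3, #16 -> r5=0xae
body[5] mov  r7, #0x64 -> r7=0x64
body[6] mov  r7, #0x65 -> r7=0x65
body[7] add  r6, r5, r4 -> r6=0xa3
epilogue: pop r5=0x2c, sp=0xe1
epilogue: pop r0=0xac, sp=0xe2
r7 is caller-saved -> body value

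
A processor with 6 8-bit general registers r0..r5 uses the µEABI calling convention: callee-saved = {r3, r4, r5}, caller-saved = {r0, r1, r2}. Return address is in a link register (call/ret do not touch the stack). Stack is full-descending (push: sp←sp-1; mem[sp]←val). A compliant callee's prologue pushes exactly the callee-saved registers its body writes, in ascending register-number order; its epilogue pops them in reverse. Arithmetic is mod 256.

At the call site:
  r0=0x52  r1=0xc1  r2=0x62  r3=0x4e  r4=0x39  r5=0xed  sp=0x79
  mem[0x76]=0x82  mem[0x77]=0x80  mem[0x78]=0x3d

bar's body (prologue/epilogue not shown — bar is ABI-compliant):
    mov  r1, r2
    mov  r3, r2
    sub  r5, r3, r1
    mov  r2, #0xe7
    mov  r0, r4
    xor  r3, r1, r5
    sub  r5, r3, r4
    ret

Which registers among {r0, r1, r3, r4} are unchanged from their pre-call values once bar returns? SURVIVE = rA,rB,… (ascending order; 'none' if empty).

SURVIVE = r3,r4

prologue: push r3 → mem[0x78]=0x4e, sp=0x78
prologue: push r5 → mem[0x77]=0xed, sp=0x77
body[0] mov  r1, r2 → r1=0x62
body[1] mov  r3, r2 → r3=0x62
body[2] sub  r5, r3, r1 → r5=0x00
body[3] mov  r2, #0xe7 → r2=0xe7
body[4] mov  r0, r4 → r0=0x39
body[5] xor  r3, r1, r5 → r3=0x62
body[6] sub  r5, r3, r4 → r5=0x29
epilogue: pop r5=0xed, sp=0x78
epilogue: pop r3=0x4e, sp=0x79
r0: caller-saved, written=True
r1: caller-saved, written=True
r3: callee-saved, written=True
r4: callee-saved, written=False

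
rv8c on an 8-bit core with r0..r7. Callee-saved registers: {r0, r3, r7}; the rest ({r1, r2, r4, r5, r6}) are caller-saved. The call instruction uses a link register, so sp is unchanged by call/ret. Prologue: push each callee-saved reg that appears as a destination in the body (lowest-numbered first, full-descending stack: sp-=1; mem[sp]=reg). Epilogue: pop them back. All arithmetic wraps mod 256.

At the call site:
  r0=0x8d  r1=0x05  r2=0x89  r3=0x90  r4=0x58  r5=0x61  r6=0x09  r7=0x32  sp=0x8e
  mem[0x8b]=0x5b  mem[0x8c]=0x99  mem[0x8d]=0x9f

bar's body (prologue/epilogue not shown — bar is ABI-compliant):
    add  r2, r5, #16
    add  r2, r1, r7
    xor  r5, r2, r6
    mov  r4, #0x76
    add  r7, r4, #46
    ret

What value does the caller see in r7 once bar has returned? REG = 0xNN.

prologue: push r7 → mem[0x8d]=0x32, sp=0x8d
body[0] add  r2, r5, #16 → r2=0x71
body[1] add  r2, r1, r7 → r2=0x37
body[2] xor  r5, r2, r6 → r5=0x3e
body[3] mov  r4, #0x76 → r4=0x76
body[4] add  r7, r4, #46 → r7=0xa4
epilogue: pop r7=0x32, sp=0x8e
r7 is callee-saved → restored

REG = 0x32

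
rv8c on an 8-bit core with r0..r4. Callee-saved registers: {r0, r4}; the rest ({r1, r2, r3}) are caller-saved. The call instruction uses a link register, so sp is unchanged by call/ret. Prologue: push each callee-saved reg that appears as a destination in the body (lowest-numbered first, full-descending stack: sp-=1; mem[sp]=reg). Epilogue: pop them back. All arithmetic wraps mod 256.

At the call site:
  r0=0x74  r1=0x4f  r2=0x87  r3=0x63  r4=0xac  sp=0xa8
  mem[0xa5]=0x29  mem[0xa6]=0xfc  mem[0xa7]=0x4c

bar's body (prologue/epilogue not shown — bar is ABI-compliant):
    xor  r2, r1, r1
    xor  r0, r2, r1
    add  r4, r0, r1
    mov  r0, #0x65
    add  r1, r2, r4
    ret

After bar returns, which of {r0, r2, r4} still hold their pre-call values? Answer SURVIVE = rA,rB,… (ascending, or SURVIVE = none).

prologue: push r0 -> mem[0xa7]=0x74, sp=0xa7
prologue: push r4 -> mem[0xa6]=0xac, sp=0xa6
body[0] xor  r2, r1, r1 -> r2=0x00
body[1] xor  r0, r2, r1 -> r0=0x4f
body[2] add  r4, r0, r1 -> r4=0x9e
body[3] mov  r0, #0x65 -> r0=0x65
body[4] add  r1, r2, r4 -> r1=0x9e
epilogue: pop r4=0xac, sp=0xa7
epilogue: pop r0=0x74, sp=0xa8
r0: callee-saved, written=True
r2: caller-saved, written=True
r4: callee-saved, written=True

SURVIVE = r0,r4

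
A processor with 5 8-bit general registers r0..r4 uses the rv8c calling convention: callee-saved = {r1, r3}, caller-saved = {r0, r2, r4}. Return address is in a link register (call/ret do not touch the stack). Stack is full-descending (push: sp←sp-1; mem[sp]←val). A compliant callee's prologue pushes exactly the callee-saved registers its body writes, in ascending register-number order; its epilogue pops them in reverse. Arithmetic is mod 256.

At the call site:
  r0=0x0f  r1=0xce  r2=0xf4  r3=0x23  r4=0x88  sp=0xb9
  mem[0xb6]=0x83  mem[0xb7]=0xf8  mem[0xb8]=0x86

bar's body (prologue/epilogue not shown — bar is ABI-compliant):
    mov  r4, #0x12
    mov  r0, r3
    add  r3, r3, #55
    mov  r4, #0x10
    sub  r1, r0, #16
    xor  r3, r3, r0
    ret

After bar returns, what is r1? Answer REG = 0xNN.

REG = 0xce

prologue: push r1 → mem[0xb8]=0xce, sp=0xb8
prologue: push r3 → mem[0xb7]=0x23, sp=0xb7
body[0] mov  r4, #0x12 → r4=0x12
body[1] mov  r0, r3 → r0=0x23
body[2] add  r3, r3, #55 → r3=0x5a
body[3] mov  r4, #0x10 → r4=0x10
body[4] sub  r1, r0, #16 → r1=0x13
body[5] xor  r3, r3, r0 → r3=0x79
epilogue: pop r3=0x23, sp=0xb8
epilogue: pop r1=0xce, sp=0xb9
r1 is callee-saved → restored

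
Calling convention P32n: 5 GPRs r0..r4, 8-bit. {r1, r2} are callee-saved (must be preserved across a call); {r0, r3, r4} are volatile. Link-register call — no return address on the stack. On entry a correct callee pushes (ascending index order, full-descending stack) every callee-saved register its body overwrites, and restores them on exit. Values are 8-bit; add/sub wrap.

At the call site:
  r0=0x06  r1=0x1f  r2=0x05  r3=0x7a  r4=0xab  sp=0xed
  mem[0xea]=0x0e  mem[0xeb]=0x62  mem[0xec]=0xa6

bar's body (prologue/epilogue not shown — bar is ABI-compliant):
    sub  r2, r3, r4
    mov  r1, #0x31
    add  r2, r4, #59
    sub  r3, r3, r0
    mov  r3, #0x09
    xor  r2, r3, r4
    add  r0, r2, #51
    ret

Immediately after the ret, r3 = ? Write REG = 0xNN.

prologue: push r1 → mem[0xec]=0x1f, sp=0xec
prologue: push r2 → mem[0xeb]=0x05, sp=0xeb
body[0] sub  r2, r3, r4 → r2=0xcf
body[1] mov  r1, #0x31 → r1=0x31
body[2] add  r2, r4, #59 → r2=0xe6
body[3] sub  r3, r3, r0 → r3=0x74
body[4] mov  r3, #0x09 → r3=0x09
body[5] xor  r2, r3, r4 → r2=0xa2
body[6] add  r0, r2, #51 → r0=0xd5
epilogue: pop r2=0x05, sp=0xec
epilogue: pop r1=0x1f, sp=0xed
r3 is caller-saved → body value

REG = 0x09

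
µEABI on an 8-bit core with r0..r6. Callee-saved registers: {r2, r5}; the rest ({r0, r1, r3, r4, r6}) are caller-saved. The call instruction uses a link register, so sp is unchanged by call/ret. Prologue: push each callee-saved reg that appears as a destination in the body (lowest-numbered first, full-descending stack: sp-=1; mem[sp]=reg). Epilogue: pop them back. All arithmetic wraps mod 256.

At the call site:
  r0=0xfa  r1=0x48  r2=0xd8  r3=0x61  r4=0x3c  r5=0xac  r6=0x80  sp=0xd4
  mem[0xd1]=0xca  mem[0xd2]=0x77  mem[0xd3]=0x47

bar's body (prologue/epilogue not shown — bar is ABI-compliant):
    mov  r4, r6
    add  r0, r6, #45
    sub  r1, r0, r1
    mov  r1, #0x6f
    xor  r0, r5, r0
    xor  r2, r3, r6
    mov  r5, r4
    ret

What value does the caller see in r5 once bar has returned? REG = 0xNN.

prologue: push r2 -> mem[0xd3]=0xd8, sp=0xd3
prologue: push r5 -> mem[0xd2]=0xac, sp=0xd2
body[0] mov  r4, r6 -> r4=0x80
body[1] add  r0, r6, #45 -> r0=0xad
body[2] sub  r1, r0, r1 -> r1=0x65
body[3] mov  r1, #0x6f -> r1=0x6f
body[4] xor  r0, r5, r0 -> r0=0x01
body[5] xor  r2, r3, r6 -> r2=0xe1
body[6] mov  r5, r4 -> r5=0x80
epilogue: pop r5=0xac, sp=0xd3
epilogue: pop r2=0xd8, sp=0xd4
r5 is callee-saved -> restored

REG = 0xac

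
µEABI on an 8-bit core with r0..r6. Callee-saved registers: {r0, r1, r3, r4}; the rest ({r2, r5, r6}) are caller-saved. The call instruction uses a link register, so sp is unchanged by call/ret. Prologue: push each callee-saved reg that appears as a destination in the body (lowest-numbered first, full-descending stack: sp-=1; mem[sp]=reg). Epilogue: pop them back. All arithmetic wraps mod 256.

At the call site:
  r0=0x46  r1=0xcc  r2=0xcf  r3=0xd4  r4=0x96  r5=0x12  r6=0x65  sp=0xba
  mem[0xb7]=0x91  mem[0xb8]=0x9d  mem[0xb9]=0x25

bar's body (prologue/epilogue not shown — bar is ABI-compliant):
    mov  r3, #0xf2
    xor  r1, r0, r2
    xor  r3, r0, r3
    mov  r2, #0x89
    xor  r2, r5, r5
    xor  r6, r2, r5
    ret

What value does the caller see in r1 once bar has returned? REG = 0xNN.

REG = 0xcc

prologue: push r1 → mem[0xb9]=0xcc, sp=0xb9
prologue: push r3 → mem[0xb8]=0xd4, sp=0xb8
body[0] mov  r3, #0xf2 → r3=0xf2
body[1] xor  r1, r0, r2 → r1=0x89
body[2] xor  r3, r0, r3 → r3=0xb4
body[3] mov  r2, #0x89 → r2=0x89
body[4] xor  r2, r5, r5 → r2=0x00
body[5] xor  r6, r2, r5 → r6=0x12
epilogue: pop r3=0xd4, sp=0xb9
epilogue: pop r1=0xcc, sp=0xba
r1 is callee-saved → restored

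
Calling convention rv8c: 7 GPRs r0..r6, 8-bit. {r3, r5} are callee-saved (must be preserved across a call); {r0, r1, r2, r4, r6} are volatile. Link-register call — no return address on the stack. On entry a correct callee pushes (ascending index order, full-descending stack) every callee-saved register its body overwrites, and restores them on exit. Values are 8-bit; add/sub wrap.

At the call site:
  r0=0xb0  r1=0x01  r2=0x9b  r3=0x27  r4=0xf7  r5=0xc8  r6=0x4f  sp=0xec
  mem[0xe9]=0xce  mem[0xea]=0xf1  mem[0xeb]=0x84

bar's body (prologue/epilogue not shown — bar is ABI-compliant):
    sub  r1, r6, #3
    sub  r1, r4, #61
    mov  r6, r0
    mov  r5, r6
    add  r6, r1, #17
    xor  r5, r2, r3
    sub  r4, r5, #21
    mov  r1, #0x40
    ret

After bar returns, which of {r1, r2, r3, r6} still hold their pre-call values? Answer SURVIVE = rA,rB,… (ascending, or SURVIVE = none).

SURVIVE = r2,r3

prologue: push r5 -> mem[0xeb]=0xc8, sp=0xeb
body[0] sub  r1, r6, #3 -> r1=0x4c
body[1] sub  r1, r4, #61 -> r1=0xba
body[2] mov  r6, r0 -> r6=0xb0
body[3] mov  r5, r6 -> r5=0xb0
body[4] add  r6, r1, #17 -> r6=0xcb
body[5] xor  r5, r2, r3 -> r5=0xbc
body[6] sub  r4, r5, #21 -> r4=0xa7
body[7] mov  r1, #0x40 -> r1=0x40
epilogue: pop r5=0xc8, sp=0xec
r1: caller-saved, written=True
r2: caller-saved, written=False
r3: callee-saved, written=False
r6: caller-saved, written=True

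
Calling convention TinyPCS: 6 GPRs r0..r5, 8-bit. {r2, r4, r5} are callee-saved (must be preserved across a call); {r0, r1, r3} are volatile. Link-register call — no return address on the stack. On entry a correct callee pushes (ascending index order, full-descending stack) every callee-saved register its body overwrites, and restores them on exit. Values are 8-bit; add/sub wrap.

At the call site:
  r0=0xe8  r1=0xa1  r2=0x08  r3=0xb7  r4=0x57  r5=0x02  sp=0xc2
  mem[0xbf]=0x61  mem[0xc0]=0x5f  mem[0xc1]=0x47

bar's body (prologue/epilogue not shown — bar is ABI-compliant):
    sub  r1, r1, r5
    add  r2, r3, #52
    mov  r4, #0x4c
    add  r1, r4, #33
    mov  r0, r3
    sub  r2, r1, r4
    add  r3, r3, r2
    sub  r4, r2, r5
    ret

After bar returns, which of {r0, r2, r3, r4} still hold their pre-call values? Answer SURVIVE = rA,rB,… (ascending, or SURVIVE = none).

prologue: push r2 → mem[0xc1]=0x08, sp=0xc1
prologue: push r4 → mem[0xc0]=0x57, sp=0xc0
body[0] sub  r1, r1, r5 → r1=0x9f
body[1] add  r2, r3, #52 → r2=0xeb
body[2] mov  r4, #0x4c → r4=0x4c
body[3] add  r1, r4, #33 → r1=0x6d
body[4] mov  r0, r3 → r0=0xb7
body[5] sub  r2, r1, r4 → r2=0x21
body[6] add  r3, r3, r2 → r3=0xd8
body[7] sub  r4, r2, r5 → r4=0x1f
epilogue: pop r4=0x57, sp=0xc1
epilogue: pop r2=0x08, sp=0xc2
r0: caller-saved, written=True
r2: callee-saved, written=True
r3: caller-saved, written=True
r4: callee-saved, written=True

SURVIVE = r2,r4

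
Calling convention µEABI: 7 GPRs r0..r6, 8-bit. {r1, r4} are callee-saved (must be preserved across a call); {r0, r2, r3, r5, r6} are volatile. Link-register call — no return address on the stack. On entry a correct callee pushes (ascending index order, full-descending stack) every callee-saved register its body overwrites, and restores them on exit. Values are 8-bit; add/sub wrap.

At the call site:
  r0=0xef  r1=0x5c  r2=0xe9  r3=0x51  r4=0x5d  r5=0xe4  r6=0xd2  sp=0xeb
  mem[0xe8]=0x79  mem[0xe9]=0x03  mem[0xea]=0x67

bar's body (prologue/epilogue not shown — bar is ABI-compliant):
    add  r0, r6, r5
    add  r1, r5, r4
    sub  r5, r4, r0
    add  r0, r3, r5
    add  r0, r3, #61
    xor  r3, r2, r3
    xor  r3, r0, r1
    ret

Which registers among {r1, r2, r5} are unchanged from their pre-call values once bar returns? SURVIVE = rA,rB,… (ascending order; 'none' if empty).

SURVIVE = r1,r2

prologue: push r1 -> mem[0xea]=0x5c, sp=0xea
body[0] add  r0, r6, r5 -> r0=0xb6
body[1] add  r1, r5, r4 -> r1=0x41
body[2] sub  r5, r4, r0 -> r5=0xa7
body[3] add  r0, r3, r5 -> r0=0xf8
body[4] add  r0, r3, #61 -> r0=0x8e
body[5] xor  r3, r2, r3 -> r3=0xb8
body[6] xor  r3, r0, r1 -> r3=0xcf
epilogue: pop r1=0x5c, sp=0xeb
r1: callee-saved, written=True
r2: caller-saved, written=False
r5: caller-saved, written=True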